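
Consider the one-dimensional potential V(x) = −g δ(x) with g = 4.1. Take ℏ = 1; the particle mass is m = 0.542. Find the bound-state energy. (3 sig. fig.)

For x ≠ 0 the bound state is ψ ∝ e^{−κ|x|}; integrating the TISE across the delta gives the cusp condition 2κ = 2mg/ℏ², so κ = 2.222.
Then E = −ℏ²κ²/(2m) = −mg²/(2ℏ²) = -4.556.

E = -4.56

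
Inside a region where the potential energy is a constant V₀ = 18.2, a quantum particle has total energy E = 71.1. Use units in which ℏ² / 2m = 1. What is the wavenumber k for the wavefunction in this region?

With E > V₀ the solution is oscillatory, ψ ∝ e^{±ikx} with k = √(2m(E − V₀))/ℏ.
k = √(2 × 0.5 × 52.9) = 7.273.

k = 7.27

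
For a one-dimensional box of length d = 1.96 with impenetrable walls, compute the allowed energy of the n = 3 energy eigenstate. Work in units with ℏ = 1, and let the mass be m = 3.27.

Requiring ψ(0) = ψ(d) = 0 quantises k = nπ/d, hence E_n = ℏ²k²/2m = n²π²ℏ²/(2md²).
E_3 = 3² × π² / (2 × 3.27 × 1.96²) = 3.536.

E = 3.54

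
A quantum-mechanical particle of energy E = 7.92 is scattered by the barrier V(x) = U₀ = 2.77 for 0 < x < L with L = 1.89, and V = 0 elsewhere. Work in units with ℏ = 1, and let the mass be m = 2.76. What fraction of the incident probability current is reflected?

R = 0.0170

E > U₀: inside the barrier k₂ = √(2m(E − U₀))/ℏ = 5.332, k₂L = 10.08.
T = [1 + U₀² sin²(k₂L) / (4E(E − U₀))]⁻¹ = 1/1.017 = 0.983.
R = 1 − T = 0.0170.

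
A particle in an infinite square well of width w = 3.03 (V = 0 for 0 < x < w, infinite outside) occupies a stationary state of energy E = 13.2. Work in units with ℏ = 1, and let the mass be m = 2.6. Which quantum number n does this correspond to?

For an infinite well E_n = n²π²ℏ²/(2mw²), so n = (w/πℏ)√(2mE).
n = (3.03/π) × √(2 × 2.6 × 13.2) = 7.991 → n = 8.

n = 8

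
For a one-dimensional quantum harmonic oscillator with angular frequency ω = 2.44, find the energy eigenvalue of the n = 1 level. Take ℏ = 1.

E = 3.66

Using E_n = (n + ½)ℏω: E_1 = 1.5 × 2.44 = 3.660.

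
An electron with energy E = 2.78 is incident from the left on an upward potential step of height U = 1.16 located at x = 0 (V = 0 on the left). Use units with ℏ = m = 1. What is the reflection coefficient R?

On each side the TISE gives plane waves with k = √(2m(E − V))/ℏ: k₁ = √(2·1·2.78) = 2.358, k₂ = √(2·1·1.62) = 1.800.
Matching ψ and ψ′ at x = 0 gives r = (k₁ − k₂)/(k₁ + k₂), so R = r² = 0.01801 and T = 1 − R = 0.9820.

R = 0.0180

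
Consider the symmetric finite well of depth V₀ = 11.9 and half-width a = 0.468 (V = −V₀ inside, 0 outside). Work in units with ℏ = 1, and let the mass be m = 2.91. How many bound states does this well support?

The dimensionless depth is z₀ = a√(2mV₀)/ℏ = 0.468 × √(69.26) = 3.895.
The even/odd transcendental equations gain one root per π/2 in z₀, giving N = 1 + ⌊2z₀/π⌋ = 1 + ⌊2.479⌋ = 3.

N = 3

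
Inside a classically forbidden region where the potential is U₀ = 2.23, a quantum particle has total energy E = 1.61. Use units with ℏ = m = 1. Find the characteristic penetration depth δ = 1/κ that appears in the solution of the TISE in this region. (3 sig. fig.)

Since E < U₀ the TISE in this region is ψ'' = κ²ψ with κ = √(2m(U₀ − E))/ℏ.
κ = √(2 × 1 × 0.62) = 1.114. The penetration depth is δ = 1/κ = 0.898.

δ = 0.898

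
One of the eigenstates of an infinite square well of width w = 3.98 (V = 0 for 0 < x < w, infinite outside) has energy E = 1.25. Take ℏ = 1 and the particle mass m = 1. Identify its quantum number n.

For an infinite well E_n = n²π²ℏ²/(2mw²), so n = (w/πℏ)√(2mE).
n = (3.98/π) × √(2 × 1 × 1.25) = 2.003 → n = 2.

n = 2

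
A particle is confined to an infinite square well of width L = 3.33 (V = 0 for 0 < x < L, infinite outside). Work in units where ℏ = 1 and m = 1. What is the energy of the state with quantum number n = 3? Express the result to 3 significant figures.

The infinite-well eigenfunctions ψ_n = √(2/L) sin(nπx/L) vanish at both walls, giving E_n = n²π²ℏ²/(2mL²).
E_3 = 3² × π² / (2 × 1 × 3.33²) = 4.005.

E = 4.01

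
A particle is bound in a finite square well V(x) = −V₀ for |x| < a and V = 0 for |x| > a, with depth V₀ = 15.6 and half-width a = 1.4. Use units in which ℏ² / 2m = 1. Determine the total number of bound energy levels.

N = 4

Define the well-strength parameter z₀ = (a/ℏ)√(2mV₀) = 1.4 × √(2·0.5·15.6) = 5.530.
A new bound state (alternating even/odd) appears each time z₀ passes a multiple of π/2, so N = ⌊2z₀/π⌋ + 1 = ⌊3.520⌋ + 1 = 4.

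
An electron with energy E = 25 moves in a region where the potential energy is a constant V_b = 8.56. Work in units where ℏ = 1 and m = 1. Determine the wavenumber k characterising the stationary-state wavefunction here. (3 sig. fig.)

k = 5.73

With E > V_b the solution is oscillatory, ψ ∝ e^{±ikx} with k = √(2m(E − V_b))/ℏ.
k = √(2 × 1 × 16.44) = 5.734.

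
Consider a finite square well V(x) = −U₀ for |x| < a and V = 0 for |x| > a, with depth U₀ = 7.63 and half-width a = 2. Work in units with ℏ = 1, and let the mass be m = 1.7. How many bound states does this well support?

Define the well-strength parameter z₀ = (a/ℏ)√(2mU₀) = 2 × √(2·1.7·7.63) = 10.19.
The even/odd transcendental equations gain one root per π/2 in z₀, giving N = 1 + ⌊2z₀/π⌋ = 1 + ⌊6.485⌋ = 7.

N = 7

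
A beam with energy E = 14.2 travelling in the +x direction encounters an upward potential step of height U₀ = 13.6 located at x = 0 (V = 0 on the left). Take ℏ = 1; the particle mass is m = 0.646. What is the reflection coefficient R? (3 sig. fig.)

The wavenumbers are k₁ = √(2mE)/ℏ = 4.283 on the left and k₂ = √(2m(E − U₀))/ℏ = 0.8805 on the right.
Matching ψ and ψ′ at x = 0 gives r = (k₁ − k₂)/(k₁ + k₂), so R = r² = 0.4343 and T = 1 − R = 0.5657.

R = 0.434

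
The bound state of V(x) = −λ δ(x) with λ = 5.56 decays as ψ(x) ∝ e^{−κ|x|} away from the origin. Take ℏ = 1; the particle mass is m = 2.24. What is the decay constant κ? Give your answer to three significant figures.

κ = 12.5

Integrating the TISE across x = 0 gives the cusp condition ψ'(0⁺) − ψ'(0⁻) = −(2mλ/ℏ²)ψ(0).
With ψ ∝ e^{−κ|x|} this yields −2κ = −2mλ/ℏ², so κ = mλ/ℏ² = 12.45.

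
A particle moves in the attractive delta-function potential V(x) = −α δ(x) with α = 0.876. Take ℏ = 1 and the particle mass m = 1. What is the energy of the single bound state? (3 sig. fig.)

E = -0.384

For x ≠ 0 the bound state is ψ ∝ e^{−κ|x|}; integrating the TISE across the delta gives the cusp condition 2κ = 2mα/ℏ², so κ = 0.8760.
Then E = −ℏ²κ²/(2m) = −mα²/(2ℏ²) = -0.3837.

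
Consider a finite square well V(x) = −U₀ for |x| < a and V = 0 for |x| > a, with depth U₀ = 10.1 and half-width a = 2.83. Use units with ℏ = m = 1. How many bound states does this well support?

The dimensionless depth is z₀ = a√(2mU₀)/ℏ = 2.83 × √(20.20) = 12.72.
The even/odd transcendental equations gain one root per π/2 in z₀, giving N = 1 + ⌊2z₀/π⌋ = 1 + ⌊8.097⌋ = 9.

N = 9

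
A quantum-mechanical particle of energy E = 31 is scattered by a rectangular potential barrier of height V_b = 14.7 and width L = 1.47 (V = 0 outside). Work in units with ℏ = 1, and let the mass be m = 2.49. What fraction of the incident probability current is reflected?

R = 0.0403

E > V_b: inside the barrier k₂ = √(2m(E − V_b))/ℏ = 9.010, k₂L = 13.24.
Matching at both interfaces gives T⁻¹ = 1 + V_b² sin²(k₂L) / [4E(E − V_b)] = 1.042, hence T = 0.960.
R = 1 − T = 0.0403.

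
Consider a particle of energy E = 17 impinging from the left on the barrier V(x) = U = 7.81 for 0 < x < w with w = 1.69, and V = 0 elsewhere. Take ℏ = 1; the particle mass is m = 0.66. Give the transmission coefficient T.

E > U: inside the barrier k₂ = √(2m(E − U))/ℏ = 3.483, k₂w = 5.886.
T = [1 + U² sin²(k₂w) / (4E(E − U))]⁻¹ = 1/1.015 = 0.986.

T = 0.986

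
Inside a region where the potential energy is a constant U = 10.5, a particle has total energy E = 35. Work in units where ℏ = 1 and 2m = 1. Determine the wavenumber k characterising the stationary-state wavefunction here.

k = 4.95

With E > U the solution is oscillatory, ψ ∝ e^{±ikx} with k = √(2m(E − U))/ℏ.
k = √(2 × 0.5 × 24.5) = 4.950.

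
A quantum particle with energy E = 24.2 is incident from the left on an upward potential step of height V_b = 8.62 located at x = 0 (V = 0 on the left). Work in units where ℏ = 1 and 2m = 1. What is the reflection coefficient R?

R = 0.0120

On each side the TISE gives plane waves with k = √(2m(E − V))/ℏ: k₁ = √(2·½·24.2) = 4.919, k₂ = √(2·½·15.58) = 3.947.
Matching ψ and ψ′ at x = 0 gives r = (k₁ − k₂)/(k₁ + k₂), so R = r² = 0.01202 and T = 1 − R = 0.9880.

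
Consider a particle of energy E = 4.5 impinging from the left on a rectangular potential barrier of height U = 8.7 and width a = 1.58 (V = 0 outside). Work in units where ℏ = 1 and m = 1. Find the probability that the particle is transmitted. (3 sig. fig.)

T = 0.000421

E < U: inside the barrier ψ ∝ e^{±κx} with κ = √(2m(U − E))/ℏ = 2.898.
κa = 4.579, sinh(κa) = 48.72.
Matching ψ, ψ′ at both faces gives T = [1 + U² sinh²(κa) / (4E(U − E))]⁻¹ = 1/2377 = 0.000421.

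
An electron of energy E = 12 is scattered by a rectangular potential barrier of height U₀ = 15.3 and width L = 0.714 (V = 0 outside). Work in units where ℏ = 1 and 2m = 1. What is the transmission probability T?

T = 0.191

E < U₀: inside the barrier ψ ∝ e^{±κx} with κ = √(2m(U₀ − E))/ℏ = 1.817.
κL = 1.297, sinh(κL) = 1.693.
The exact tunnelling result is T⁻¹ = 1 + U₀² sinh²(κL) / [4E(U₀ − E)] = 5.234, so T = 0.191.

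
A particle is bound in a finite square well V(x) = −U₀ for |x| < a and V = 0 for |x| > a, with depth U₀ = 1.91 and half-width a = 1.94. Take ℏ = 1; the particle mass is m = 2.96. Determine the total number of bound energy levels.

N = 5

The dimensionless depth is z₀ = a√(2mU₀)/ℏ = 1.94 × √(11.31) = 6.523.
The even/odd transcendental equations gain one root per π/2 in z₀, giving N = 1 + ⌊2z₀/π⌋ = 1 + ⌊4.153⌋ = 5.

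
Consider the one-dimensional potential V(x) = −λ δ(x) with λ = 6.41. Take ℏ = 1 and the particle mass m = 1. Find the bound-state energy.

For x ≠ 0 the bound state is ψ ∝ e^{−κ|x|}; integrating the TISE across the delta gives the cusp condition 2κ = 2mλ/ℏ², so κ = 6.410.
Then E = −ℏ²κ²/(2m) = −mλ²/(2ℏ²) = -20.54.

E = -20.5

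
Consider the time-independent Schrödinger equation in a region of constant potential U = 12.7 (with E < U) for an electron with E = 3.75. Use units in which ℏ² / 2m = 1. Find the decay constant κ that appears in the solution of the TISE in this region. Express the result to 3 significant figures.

κ = 2.99

Since E < U the TISE in this region is ψ'' = κ²ψ with κ = √(2m(U − E))/ℏ.
κ = √(2 × 0.5 × 8.95) = 2.992.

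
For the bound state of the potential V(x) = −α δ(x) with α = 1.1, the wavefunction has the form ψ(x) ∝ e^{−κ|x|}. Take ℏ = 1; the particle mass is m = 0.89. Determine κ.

κ = 0.979

Integrating the TISE across x = 0 gives the cusp condition ψ'(0⁺) − ψ'(0⁻) = −(2mα/ℏ²)ψ(0).
With ψ ∝ e^{−κ|x|} this yields −2κ = −2mα/ℏ², so κ = mα/ℏ² = 0.9790.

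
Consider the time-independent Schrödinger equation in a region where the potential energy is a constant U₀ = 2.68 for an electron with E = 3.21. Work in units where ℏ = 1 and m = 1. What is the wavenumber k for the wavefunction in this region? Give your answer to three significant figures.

k = 1.03

With E > U₀ the solution is oscillatory, ψ ∝ e^{±ikx} with k = √(2m(E − U₀))/ℏ.
k = √(2 × 1 × 0.53) = 1.030.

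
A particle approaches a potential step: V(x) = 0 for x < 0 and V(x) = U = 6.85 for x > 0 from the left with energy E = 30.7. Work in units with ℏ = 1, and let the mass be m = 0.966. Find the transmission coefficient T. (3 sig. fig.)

On each side the TISE gives plane waves with k = √(2m(E − V))/ℏ: k₁ = √(2·0.966·30.7) = 7.701, k₂ = √(2·0.966·23.85) = 6.788.
Matching ψ and ψ′ at x = 0 gives r = (k₁ − k₂)/(k₁ + k₂), so R = r² = 0.003974 and T = 1 − R = 0.9960.

T = 0.996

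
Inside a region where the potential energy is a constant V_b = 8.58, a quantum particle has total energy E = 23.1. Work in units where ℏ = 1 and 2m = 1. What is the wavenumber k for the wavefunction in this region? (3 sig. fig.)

With E > V_b the solution is oscillatory, ψ ∝ e^{±ikx} with k = √(2m(E − V_b))/ℏ.
k = √(2 × 0.5 × 14.52) = 3.811.

k = 3.81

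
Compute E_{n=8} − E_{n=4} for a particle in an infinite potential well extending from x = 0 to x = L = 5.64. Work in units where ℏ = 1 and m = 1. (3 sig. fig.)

ΔE = 7.45

E_n = n²π²ℏ²/(2mL²), so ΔE = (8² − 4²) π²ℏ²/(2mL²).
ΔE = 48 × π² / (2 × 1 × 5.64²) = 7.447.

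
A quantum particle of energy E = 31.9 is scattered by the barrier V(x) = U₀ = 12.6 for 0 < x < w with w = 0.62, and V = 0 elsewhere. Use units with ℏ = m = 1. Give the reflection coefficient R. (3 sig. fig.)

Above the barrier the interior wavenumber is k₂ = √(2m(E − U₀))/ℏ = 6.213, giving phase k₂w = 3.852.
Matching at both interfaces gives T⁻¹ = 1 + U₀² sin²(k₂w) / [4E(E − U₀)] = 1.027, hence T = 0.973.
R = 1 − T = 0.0267.

R = 0.0267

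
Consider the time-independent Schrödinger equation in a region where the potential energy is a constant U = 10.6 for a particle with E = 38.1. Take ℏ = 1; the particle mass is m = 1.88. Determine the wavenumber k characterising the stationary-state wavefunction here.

k = 10.2

With E > U the solution is oscillatory, ψ ∝ e^{±ikx} with k = √(2m(E − U))/ℏ.
k = √(2 × 1.88 × 27.5) = 10.17.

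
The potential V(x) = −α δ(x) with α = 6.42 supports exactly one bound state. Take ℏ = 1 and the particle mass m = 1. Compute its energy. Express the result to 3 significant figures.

The bound state is ψ(x) = √κ e^{−κ|x|}. The derivative jump ψ'(0⁺) − ψ'(0⁻) = −(2mα/ℏ²)ψ(0) fixes κ = mα/ℏ² = 6.420.
Then E = −ℏ²κ²/(2m) = −mα²/(2ℏ²) = -20.61.

E = -20.6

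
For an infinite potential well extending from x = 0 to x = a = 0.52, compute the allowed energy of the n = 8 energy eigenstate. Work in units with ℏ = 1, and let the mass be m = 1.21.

E = 965

Requiring ψ(0) = ψ(a) = 0 quantises k = nπ/a, hence E_n = ℏ²k²/2m = n²π²ℏ²/(2ma²).
E_8 = 8² × π² / (2 × 1.21 × 0.52²) = 965.3.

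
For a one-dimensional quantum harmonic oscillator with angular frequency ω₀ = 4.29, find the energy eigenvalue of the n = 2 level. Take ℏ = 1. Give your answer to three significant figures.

Using E_n = (n + ½)ℏω₀: E_2 = 2.5 × 4.29 = 10.73.

E = 10.7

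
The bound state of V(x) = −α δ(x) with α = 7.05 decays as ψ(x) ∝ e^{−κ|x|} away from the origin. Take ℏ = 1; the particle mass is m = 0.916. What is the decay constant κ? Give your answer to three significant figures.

κ = 6.46

Integrating the TISE across x = 0 gives the cusp condition ψ'(0⁺) − ψ'(0⁻) = −(2mα/ℏ²)ψ(0).
With ψ ∝ e^{−κ|x|} this yields −2κ = −2mα/ℏ², so κ = mα/ℏ² = 6.458.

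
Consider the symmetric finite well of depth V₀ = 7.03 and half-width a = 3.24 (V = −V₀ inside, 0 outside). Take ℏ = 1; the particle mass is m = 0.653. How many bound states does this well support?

N = 7

Define the well-strength parameter z₀ = (a/ℏ)√(2mV₀) = 3.24 × √(2·0.653·7.03) = 9.817.
A new bound state (alternating even/odd) appears each time z₀ passes a multiple of π/2, so N = ⌊2z₀/π⌋ + 1 = ⌊6.250⌋ + 1 = 7.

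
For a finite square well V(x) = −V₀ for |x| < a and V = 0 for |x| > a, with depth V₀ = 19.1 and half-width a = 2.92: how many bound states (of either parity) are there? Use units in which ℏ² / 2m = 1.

N = 9

Define the well-strength parameter z₀ = (a/ℏ)√(2mV₀) = 2.92 × √(2·0.5·19.1) = 12.76.
A new bound state (alternating even/odd) appears each time z₀ passes a multiple of π/2, so N = ⌊2z₀/π⌋ + 1 = ⌊8.124⌋ + 1 = 9.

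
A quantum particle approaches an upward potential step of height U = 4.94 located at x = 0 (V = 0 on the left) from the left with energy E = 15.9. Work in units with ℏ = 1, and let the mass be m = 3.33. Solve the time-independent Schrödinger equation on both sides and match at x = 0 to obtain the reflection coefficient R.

The wavenumbers are k₁ = √(2mE)/ℏ = 10.29 on the left and k₂ = √(2m(E − U))/ℏ = 8.544 on the right.
Continuity of ψ and ψ′ at the step yields the reflection amplitude r = (k₁ − k₂)/(k₁ + k₂) = 0.09275; thus R = |r|² = 0.008602, T = 0.9914.

R = 0.00860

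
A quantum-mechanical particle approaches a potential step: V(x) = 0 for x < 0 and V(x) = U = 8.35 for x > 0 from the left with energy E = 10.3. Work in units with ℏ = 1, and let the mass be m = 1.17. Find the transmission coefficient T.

On each side the TISE gives plane waves with k = √(2m(E − V))/ℏ: k₁ = √(2·1.17·10.3) = 4.909, k₂ = √(2·1.17·1.95) = 2.136.
Matching ψ and ψ′ at x = 0 gives r = (k₁ − k₂)/(k₁ + k₂), so R = r² = 0.1549 and T = 1 − R = 0.8451.

T = 0.845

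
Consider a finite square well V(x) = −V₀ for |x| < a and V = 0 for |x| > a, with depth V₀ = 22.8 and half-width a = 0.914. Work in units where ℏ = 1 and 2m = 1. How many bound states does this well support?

Define the well-strength parameter z₀ = (a/ℏ)√(2mV₀) = 0.914 × √(2·0.5·22.8) = 4.364.
The even/odd transcendental equations gain one root per π/2 in z₀, giving N = 1 + ⌊2z₀/π⌋ = 1 + ⌊2.778⌋ = 3.

N = 3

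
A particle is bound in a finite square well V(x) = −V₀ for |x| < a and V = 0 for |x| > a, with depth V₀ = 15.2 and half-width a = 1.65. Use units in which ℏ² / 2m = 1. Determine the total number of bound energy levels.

N = 5

The dimensionless depth is z₀ = a√(2mV₀)/ℏ = 1.65 × √(15.20) = 6.433.
A new bound state (alternating even/odd) appears each time z₀ passes a multiple of π/2, so N = ⌊2z₀/π⌋ + 1 = ⌊4.095⌋ + 1 = 5.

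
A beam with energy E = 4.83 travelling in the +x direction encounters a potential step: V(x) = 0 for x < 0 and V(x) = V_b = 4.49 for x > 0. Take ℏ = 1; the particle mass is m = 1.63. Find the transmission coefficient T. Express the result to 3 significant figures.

The wavenumbers are k₁ = √(2mE)/ℏ = 3.968 on the left and k₂ = √(2m(E − V_b))/ℏ = 1.053 on the right.
Matching ψ and ψ′ at x = 0 gives r = (k₁ − k₂)/(k₁ + k₂), so R = r² = 0.3371 and T = 1 − R = 0.6629.

T = 0.663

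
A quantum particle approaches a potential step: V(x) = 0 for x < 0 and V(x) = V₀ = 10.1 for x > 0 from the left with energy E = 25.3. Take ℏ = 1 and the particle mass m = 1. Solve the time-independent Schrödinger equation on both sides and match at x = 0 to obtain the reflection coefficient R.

R = 0.0161

On each side the TISE gives plane waves with k = √(2m(E − V))/ℏ: k₁ = √(2·1·25.3) = 7.113, k₂ = √(2·1·15.2) = 5.514.
Continuity of ψ and ψ′ at the step yields the reflection amplitude r = (k₁ − k₂)/(k₁ + k₂) = 0.1267; thus R = |r|² = 0.01605, T = 0.9839.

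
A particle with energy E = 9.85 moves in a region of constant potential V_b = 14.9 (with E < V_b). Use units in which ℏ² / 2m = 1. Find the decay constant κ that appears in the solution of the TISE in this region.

κ = 2.25

Since E < V_b the TISE in this region is ψ'' = κ²ψ with κ = √(2m(V_b − E))/ℏ.
κ = √(2 × 0.5 × 5.05) = 2.247.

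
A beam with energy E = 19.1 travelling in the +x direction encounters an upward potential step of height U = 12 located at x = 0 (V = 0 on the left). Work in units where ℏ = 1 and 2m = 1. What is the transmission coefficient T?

T = 0.941

On each side the TISE gives plane waves with k = √(2m(E − V))/ℏ: k₁ = √(2·½·19.1) = 4.370, k₂ = √(2·½·7.1) = 2.665.
Continuity of ψ and ψ′ at the step yields the reflection amplitude r = (k₁ − k₂)/(k₁ + k₂) = 0.2425; thus R = |r|² = 0.05879, T = 0.9412.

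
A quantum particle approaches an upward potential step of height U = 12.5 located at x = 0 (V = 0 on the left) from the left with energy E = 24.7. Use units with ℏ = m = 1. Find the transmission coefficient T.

The wavenumbers are k₁ = √(2mE)/ℏ = 7.029 on the left and k₂ = √(2m(E − U))/ℏ = 4.940 on the right.
Continuity of ψ and ψ′ at the step yields the reflection amplitude r = (k₁ − k₂)/(k₁ + k₂) = 0.1745; thus R = |r|² = 0.03046, T = 0.9695.

T = 0.970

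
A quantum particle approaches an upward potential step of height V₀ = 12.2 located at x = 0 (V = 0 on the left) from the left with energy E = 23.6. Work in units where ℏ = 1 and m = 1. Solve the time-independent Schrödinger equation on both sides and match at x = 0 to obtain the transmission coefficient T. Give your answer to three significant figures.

T = 0.968

On each side the TISE gives plane waves with k = √(2m(E − V))/ℏ: k₁ = √(2·1·23.6) = 6.870, k₂ = √(2·1·11.4) = 4.775.
Continuity of ψ and ψ′ at the step yields the reflection amplitude r = (k₁ − k₂)/(k₁ + k₂) = 0.1799; thus R = |r|² = 0.03237, T = 0.9676.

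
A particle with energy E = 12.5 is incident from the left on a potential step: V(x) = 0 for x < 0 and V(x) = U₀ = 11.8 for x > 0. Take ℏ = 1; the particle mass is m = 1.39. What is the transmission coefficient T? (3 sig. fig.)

T = 0.619

On each side the TISE gives plane waves with k = √(2m(E − V))/ℏ: k₁ = √(2·1.39·12.5) = 5.895, k₂ = √(2·1.39·0.7) = 1.395.
Matching ψ and ψ′ at x = 0 gives r = (k₁ − k₂)/(k₁ + k₂), so R = r² = 0.3810 and T = 1 − R = 0.6190.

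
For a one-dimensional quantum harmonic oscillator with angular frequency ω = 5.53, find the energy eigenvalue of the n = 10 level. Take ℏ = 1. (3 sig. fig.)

Using E_n = (n + ½)ℏω: E_10 = 10.5 × 5.53 = 58.07.

E = 58.1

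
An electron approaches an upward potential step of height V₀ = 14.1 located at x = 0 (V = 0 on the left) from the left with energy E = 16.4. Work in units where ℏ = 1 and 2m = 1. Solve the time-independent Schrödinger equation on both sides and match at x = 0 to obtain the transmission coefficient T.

T = 0.793

On each side the TISE gives plane waves with k = √(2m(E − V))/ℏ: k₁ = √(2·½·16.4) = 4.050, k₂ = √(2·½·2.3) = 1.517.
Continuity of ψ and ψ′ at the step yields the reflection amplitude r = (k₁ − k₂)/(k₁ + k₂) = 0.4551; thus R = |r|² = 0.2071, T = 0.7929.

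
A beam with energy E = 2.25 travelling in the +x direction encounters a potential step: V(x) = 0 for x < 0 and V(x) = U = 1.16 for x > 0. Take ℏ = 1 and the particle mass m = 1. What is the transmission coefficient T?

T = 0.968

The wavenumbers are k₁ = √(2mE)/ℏ = 2.121 on the left and k₂ = √(2m(E − U))/ℏ = 1.476 on the right.
Continuity of ψ and ψ′ at the step yields the reflection amplitude r = (k₁ − k₂)/(k₁ + k₂) = 0.1792; thus R = |r|² = 0.03212, T = 0.9679.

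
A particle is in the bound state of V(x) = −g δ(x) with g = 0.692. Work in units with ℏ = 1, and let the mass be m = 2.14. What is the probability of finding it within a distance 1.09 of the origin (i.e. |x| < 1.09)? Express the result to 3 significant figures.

The normalised bound state is ψ = √κ e^{−κ|x|} with κ = mg/ℏ² = 1.481.
P(|x| < d) = ∫_{−d}^{d} κ e^{−2κ|x|} dx = 1 − e^{−2κd} = 1 − e^{−3.228} = 0.9604.

P = 0.960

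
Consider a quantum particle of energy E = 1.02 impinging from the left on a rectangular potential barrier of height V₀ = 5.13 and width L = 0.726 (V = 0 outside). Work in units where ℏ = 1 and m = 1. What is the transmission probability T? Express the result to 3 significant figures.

T = 0.0393

E < V₀: inside the barrier ψ ∝ e^{±κx} with κ = √(2m(V₀ − E))/ℏ = 2.867.
κL = 2.081, sinh(κL) = 3.946.
Matching ψ, ψ′ at both faces gives T = [1 + V₀² sinh²(κL) / (4E(V₀ − E))]⁻¹ = 1/25.43 = 0.0393.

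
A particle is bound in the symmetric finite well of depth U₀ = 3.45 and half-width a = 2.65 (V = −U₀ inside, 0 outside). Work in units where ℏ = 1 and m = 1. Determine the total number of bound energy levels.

The dimensionless depth is z₀ = a√(2mU₀)/ℏ = 2.65 × √(6.900) = 6.961.
A new bound state (alternating even/odd) appears each time z₀ passes a multiple of π/2, so N = ⌊2z₀/π⌋ + 1 = ⌊4.431⌋ + 1 = 5.

N = 5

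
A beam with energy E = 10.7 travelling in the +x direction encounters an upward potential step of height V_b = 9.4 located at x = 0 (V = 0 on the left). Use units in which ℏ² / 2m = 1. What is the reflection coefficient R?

The wavenumbers are k₁ = √(2mE)/ℏ = 3.271 on the left and k₂ = √(2m(E − V_b))/ℏ = 1.140 on the right.
Continuity of ψ and ψ′ at the step yields the reflection amplitude r = (k₁ − k₂)/(k₁ + k₂) = 0.4831; thus R = |r|² = 0.2333, T = 0.7667.

R = 0.233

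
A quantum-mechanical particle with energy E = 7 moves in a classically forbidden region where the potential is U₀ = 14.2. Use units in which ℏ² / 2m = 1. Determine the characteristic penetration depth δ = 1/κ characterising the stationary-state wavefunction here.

Since E < U₀ the TISE in this region is ψ'' = κ²ψ with κ = √(2m(U₀ − E))/ℏ.
κ = √(2 × 0.5 × 7.2) = 2.683. The penetration depth is δ = 1/κ = 0.373.

δ = 0.373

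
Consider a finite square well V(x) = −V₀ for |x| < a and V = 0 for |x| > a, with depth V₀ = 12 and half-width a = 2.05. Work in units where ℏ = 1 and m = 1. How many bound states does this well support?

N = 7

The dimensionless depth is z₀ = a√(2mV₀)/ℏ = 2.05 × √(24.00) = 10.04.
A new bound state (alternating even/odd) appears each time z₀ passes a multiple of π/2, so N = ⌊2z₀/π⌋ + 1 = ⌊6.394⌋ + 1 = 7.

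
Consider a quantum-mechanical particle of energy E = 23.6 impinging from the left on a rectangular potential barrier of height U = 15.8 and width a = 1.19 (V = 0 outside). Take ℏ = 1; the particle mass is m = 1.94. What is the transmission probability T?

T = 0.978

E > U: inside the barrier k₂ = √(2m(E − U))/ℏ = 5.501, k₂a = 6.547.
T = [1 + U² sin²(k₂a) / (4E(E − U))]⁻¹ = 1/1.023 = 0.978.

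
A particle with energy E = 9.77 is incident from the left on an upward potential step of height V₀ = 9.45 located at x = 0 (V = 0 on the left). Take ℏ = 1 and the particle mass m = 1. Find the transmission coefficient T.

The wavenumbers are k₁ = √(2mE)/ℏ = 4.420 on the left and k₂ = √(2m(E − V₀))/ℏ = 0.8000 on the right.
Continuity of ψ and ψ′ at the step yields the reflection amplitude r = (k₁ − k₂)/(k₁ + k₂) = 0.6935; thus R = |r|² = 0.4810, T = 0.5190.

T = 0.519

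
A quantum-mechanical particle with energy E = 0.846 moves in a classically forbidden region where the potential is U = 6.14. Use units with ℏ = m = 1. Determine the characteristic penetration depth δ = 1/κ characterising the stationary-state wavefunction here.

Since E < U the TISE in this region is ψ'' = κ²ψ with κ = √(2m(U − E))/ℏ.
κ = √(2 × 1 × 5.294) = 3.254. The penetration depth is δ = 1/κ = 0.307.

δ = 0.307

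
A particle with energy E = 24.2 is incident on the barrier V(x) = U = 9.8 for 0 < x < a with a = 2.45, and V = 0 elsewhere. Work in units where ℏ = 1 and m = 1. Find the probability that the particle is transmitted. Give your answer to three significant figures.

T = 0.980

Above the barrier the interior wavenumber is k₂ = √(2m(E − U))/ℏ = 5.367, giving phase k₂a = 13.15.
T = [1 + U² sin²(k₂a) / (4E(E − U))]⁻¹ = 1/1.021 = 0.980.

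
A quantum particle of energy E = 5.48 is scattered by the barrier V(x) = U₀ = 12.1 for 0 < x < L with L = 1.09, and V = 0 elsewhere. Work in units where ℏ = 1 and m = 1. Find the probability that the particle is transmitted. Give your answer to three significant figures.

Since E < U₀ the interior solution is evanescent with decay constant κ = √(2m(U₀ − E))/ℏ = 3.639.
κL = 3.966, sinh(κL) = 26.38.
The exact tunnelling result is T⁻¹ = 1 + U₀² sinh²(κL) / [4E(U₀ − E)] = 703.2, so T = 0.00142.

T = 0.00142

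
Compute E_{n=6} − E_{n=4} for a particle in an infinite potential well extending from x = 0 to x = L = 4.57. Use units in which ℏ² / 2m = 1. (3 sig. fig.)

E_n = n²π²ℏ²/(2mL²), so ΔE = (6² − 4²) π²ℏ²/(2mL²).
ΔE = 20 × π² / (2 × 0.5 × 4.57²) = 9.451.

ΔE = 9.45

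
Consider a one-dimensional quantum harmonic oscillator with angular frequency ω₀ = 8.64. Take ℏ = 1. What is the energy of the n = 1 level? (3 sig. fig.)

E = 13.0

The oscillator eigenvalues are E_n = ℏω₀(n + ½), so E_1 = 8.64 × 1.5 = 12.96.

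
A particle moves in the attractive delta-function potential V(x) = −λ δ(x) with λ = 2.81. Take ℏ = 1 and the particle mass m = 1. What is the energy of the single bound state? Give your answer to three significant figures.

E = -3.95

For x ≠ 0 the bound state is ψ ∝ e^{−κ|x|}; integrating the TISE across the delta gives the cusp condition 2κ = 2mλ/ℏ², so κ = 2.810.
Then E = −ℏ²κ²/(2m) = −mλ²/(2ℏ²) = -3.948.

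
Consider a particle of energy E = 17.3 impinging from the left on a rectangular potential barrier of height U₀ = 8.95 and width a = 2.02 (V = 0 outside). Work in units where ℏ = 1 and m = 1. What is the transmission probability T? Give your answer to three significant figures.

T = 0.895

E > U₀: inside the barrier k₂ = √(2m(E − U₀))/ℏ = 4.087, k₂a = 8.255.
T = [1 + U₀² sin²(k₂a) / (4E(E − U₀))]⁻¹ = 1/1.118 = 0.895.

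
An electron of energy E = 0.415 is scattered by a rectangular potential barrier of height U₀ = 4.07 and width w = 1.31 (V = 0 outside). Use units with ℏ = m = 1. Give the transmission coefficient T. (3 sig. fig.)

Since E < U₀ the interior solution is evanescent with decay constant κ = √(2m(U₀ − E))/ℏ = 2.704.
κw = 3.542, sinh(κw) = 17.25.
The exact tunnelling result is T⁻¹ = 1 + U₀² sinh²(κw) / [4E(U₀ − E)] = 813.5, so T = 0.00123.

T = 0.00123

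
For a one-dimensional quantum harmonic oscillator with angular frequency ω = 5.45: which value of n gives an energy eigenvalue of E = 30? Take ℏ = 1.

n = 5

Invert E_n = (n + ½)ℏω: n = E/ℏω − ½ = 5.005, so n = 5.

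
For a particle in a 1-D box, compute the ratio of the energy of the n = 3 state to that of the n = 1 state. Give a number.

9

Since E_n ∝ n², the ratio is (3/1)² = 9.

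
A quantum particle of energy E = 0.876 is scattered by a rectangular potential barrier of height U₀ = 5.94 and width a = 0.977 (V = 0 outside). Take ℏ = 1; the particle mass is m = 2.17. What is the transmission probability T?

T = 0.000211

E < U₀: inside the barrier ψ ∝ e^{±κx} with κ = √(2m(U₀ − E))/ℏ = 4.688.
κa = 4.580, sinh(κa) = 48.76.
The exact tunnelling result is T⁻¹ = 1 + U₀² sinh²(κa) / [4E(U₀ − E)] = 4729, so T = 0.000211.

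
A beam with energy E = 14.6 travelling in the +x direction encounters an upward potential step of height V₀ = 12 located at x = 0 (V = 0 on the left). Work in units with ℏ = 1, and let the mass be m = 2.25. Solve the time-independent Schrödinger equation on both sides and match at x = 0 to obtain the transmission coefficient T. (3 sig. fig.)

T = 0.835

The wavenumbers are k₁ = √(2mE)/ℏ = 8.106 on the left and k₂ = √(2m(E − V₀))/ℏ = 3.421 on the right.
Continuity of ψ and ψ′ at the step yields the reflection amplitude r = (k₁ − k₂)/(k₁ + k₂) = 0.4065; thus R = |r|² = 0.1652, T = 0.8348.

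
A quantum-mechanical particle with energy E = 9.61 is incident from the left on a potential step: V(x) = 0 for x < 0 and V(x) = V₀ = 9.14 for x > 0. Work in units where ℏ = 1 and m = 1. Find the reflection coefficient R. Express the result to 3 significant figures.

The wavenumbers are k₁ = √(2mE)/ℏ = 4.384 on the left and k₂ = √(2m(E − V₀))/ℏ = 0.9695 on the right.
Continuity of ψ and ψ′ at the step yields the reflection amplitude r = (k₁ − k₂)/(k₁ + k₂) = 0.6378; thus R = |r|² = 0.4068, T = 0.5932.

R = 0.407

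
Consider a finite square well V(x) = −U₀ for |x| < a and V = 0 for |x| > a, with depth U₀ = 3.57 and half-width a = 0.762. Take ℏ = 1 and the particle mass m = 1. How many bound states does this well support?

N = 2

The dimensionless depth is z₀ = a√(2mU₀)/ℏ = 0.762 × √(7.140) = 2.036.
The even/odd transcendental equations gain one root per π/2 in z₀, giving N = 1 + ⌊2z₀/π⌋ = 1 + ⌊1.296⌋ = 2.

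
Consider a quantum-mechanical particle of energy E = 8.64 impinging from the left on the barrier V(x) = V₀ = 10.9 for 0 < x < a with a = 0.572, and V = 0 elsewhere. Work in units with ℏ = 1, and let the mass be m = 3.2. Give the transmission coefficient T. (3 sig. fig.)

T = 0.0336

E < V₀: inside the barrier ψ ∝ e^{±κx} with κ = √(2m(V₀ − E))/ℏ = 3.803.
κa = 2.175, sinh(κa) = 4.346.
Matching ψ, ψ′ at both faces gives T = [1 + V₀² sinh²(κa) / (4E(V₀ − E))]⁻¹ = 1/29.73 = 0.0336.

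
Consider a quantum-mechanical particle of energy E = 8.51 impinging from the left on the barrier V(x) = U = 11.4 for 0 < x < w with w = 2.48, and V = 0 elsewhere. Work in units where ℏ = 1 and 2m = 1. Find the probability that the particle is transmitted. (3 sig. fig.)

Since E < U the interior solution is evanescent with decay constant κ = √(2m(U − E))/ℏ = 1.700.
κw = 4.216, sinh(κw) = 33.87.
The exact tunnelling result is T⁻¹ = 1 + U² sinh²(κw) / [4E(U − E)] = 1517, so T = 0.000659.

T = 0.000659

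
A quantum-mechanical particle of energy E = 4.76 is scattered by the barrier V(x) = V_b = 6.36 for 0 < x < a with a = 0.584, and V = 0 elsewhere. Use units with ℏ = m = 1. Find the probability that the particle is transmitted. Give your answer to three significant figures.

T = 0.327

Since E < V_b the interior solution is evanescent with decay constant κ = √(2m(V_b − E))/ℏ = 1.789.
κa = 1.045, sinh(κa) = 1.245.
The exact tunnelling result is T⁻¹ = 1 + V_b² sinh²(κa) / [4E(V_b − E)] = 3.059, so T = 0.327.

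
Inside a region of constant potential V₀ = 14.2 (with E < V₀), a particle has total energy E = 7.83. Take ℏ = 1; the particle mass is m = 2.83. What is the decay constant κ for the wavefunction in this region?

Since E < V₀ the TISE in this region is ψ'' = κ²ψ with κ = √(2m(V₀ − E))/ℏ.
κ = √(2 × 2.83 × 6.37) = 6.005.

κ = 6.00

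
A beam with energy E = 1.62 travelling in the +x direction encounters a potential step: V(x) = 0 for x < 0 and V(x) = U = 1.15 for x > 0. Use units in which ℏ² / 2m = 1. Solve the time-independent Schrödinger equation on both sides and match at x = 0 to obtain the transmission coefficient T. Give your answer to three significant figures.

T = 0.910

On each side the TISE gives plane waves with k = √(2m(E − V))/ℏ: k₁ = √(2·½·1.62) = 1.273, k₂ = √(2·½·0.47) = 0.6856.
Continuity of ψ and ψ′ at the step yields the reflection amplitude r = (k₁ − k₂)/(k₁ + k₂) = 0.2999; thus R = |r|² = 0.08991, T = 0.9101.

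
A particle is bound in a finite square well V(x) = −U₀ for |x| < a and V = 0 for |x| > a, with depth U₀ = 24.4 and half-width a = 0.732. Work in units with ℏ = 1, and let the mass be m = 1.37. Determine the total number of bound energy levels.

N = 4

Define the well-strength parameter z₀ = (a/ℏ)√(2mU₀) = 0.732 × √(2·1.37·24.4) = 5.985.
A new bound state (alternating even/odd) appears each time z₀ passes a multiple of π/2, so N = ⌊2z₀/π⌋ + 1 = ⌊3.810⌋ + 1 = 4.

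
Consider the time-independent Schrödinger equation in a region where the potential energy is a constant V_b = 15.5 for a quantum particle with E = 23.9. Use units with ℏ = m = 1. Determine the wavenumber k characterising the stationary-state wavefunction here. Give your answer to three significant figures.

k = 4.10

With E > V_b the solution is oscillatory, ψ ∝ e^{±ikx} with k = √(2m(E − V_b))/ℏ.
k = √(2 × 1 × 8.4) = 4.099.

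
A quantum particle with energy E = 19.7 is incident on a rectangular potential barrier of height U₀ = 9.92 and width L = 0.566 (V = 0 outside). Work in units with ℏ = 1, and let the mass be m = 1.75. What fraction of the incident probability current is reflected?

R = 0.00364

E > U₀: inside the barrier k₂ = √(2m(E − U₀))/ℏ = 5.851, k₂L = 3.311.
Matching at both interfaces gives T⁻¹ = 1 + U₀² sin²(k₂L) / [4E(E − U₀)] = 1.004, hence T = 0.996.
R = 1 − T = 0.00364.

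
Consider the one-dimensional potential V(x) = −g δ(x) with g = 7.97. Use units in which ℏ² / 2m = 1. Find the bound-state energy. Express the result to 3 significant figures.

For x ≠ 0 the bound state is ψ ∝ e^{−κ|x|}; integrating the TISE across the delta gives the cusp condition 2κ = 2mg/ℏ², so κ = 3.985.
Then E = −ℏ²κ²/(2m) = −mg²/(2ℏ²) = -15.88.

E = -15.9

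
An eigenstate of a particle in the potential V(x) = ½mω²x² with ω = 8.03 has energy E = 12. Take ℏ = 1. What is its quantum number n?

n = 1

E_n = ℏω(n + ½) ⇒ n = E/(ℏω) − ½ = 12/8.03 − 0.5 = 0.994 → n = 1.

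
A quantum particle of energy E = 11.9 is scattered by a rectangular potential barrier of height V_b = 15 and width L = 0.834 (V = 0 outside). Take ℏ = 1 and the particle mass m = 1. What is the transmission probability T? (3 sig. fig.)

Since E < V_b the interior solution is evanescent with decay constant κ = √(2m(V_b − E))/ℏ = 2.490.
κL = 2.077, sinh(κL) = 3.926.
Matching ψ, ψ′ at both faces gives T = [1 + V_b² sinh²(κL) / (4E(V_b − E))]⁻¹ = 1/24.50 = 0.0408.

T = 0.0408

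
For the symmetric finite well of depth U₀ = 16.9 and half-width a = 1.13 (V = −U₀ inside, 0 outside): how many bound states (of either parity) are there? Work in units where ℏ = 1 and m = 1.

N = 5

The dimensionless depth is z₀ = a√(2mU₀)/ℏ = 1.13 × √(33.80) = 6.570.
The even/odd transcendental equations gain one root per π/2 in z₀, giving N = 1 + ⌊2z₀/π⌋ = 1 + ⌊4.182⌋ = 5.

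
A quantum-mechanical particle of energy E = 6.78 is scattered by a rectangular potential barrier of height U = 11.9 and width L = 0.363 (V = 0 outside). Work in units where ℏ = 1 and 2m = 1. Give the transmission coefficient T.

T = 0.538

E < U: inside the barrier ψ ∝ e^{±κx} with κ = √(2m(U − E))/ℏ = 2.263.
κL = 0.8214, sinh(κL) = 0.9169.
Matching ψ, ψ′ at both faces gives T = [1 + U² sinh²(κL) / (4E(U − E))]⁻¹ = 1/1.857 = 0.538.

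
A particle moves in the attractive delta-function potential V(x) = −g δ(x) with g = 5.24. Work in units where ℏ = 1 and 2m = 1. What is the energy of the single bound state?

E = -6.86

For x ≠ 0 the bound state is ψ ∝ e^{−κ|x|}; integrating the TISE across the delta gives the cusp condition 2κ = 2mg/ℏ², so κ = 2.620.
Then E = −ℏ²κ²/(2m) = −mg²/(2ℏ²) = -6.864.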